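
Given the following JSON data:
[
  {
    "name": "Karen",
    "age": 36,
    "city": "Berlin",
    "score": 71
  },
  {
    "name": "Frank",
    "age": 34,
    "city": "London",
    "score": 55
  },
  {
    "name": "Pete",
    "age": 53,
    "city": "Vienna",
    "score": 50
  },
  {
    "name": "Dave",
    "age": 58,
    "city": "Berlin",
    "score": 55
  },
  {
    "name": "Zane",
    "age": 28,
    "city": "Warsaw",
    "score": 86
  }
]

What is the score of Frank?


Looking up record where name = Frank
Record index: 1
Field 'score' = 55

ANSWER: 55


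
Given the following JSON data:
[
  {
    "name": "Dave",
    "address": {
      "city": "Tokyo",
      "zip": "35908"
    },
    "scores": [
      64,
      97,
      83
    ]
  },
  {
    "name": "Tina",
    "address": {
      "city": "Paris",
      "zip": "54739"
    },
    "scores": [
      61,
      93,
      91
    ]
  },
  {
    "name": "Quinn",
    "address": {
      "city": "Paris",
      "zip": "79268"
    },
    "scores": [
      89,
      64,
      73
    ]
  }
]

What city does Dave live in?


Path: records[0].address.city
Value: Tokyo

ANSWER: Tokyo


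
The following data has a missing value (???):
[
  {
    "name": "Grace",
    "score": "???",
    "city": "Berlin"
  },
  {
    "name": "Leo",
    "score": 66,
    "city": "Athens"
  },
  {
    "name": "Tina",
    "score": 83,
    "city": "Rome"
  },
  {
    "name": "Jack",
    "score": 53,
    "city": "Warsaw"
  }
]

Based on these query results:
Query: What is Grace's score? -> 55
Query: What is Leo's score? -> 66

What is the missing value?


The missing value is Grace's score
From query: Grace's score = 55

ANSWER: 55


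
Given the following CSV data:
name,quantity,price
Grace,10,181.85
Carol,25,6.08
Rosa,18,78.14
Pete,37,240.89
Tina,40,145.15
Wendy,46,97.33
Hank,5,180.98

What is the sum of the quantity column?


Values in 'quantity' column:
  Row 1: 10
  Row 2: 25
  Row 3: 18
  Row 4: 37
  Row 5: 40
  Row 6: 46
  Row 7: 5
Sum = 10 + 25 + 18 + 37 + 40 + 46 + 5 = 181

ANSWER: 181


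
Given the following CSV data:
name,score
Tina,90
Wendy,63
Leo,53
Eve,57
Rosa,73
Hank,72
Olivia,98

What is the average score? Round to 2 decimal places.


Scores: 90, 63, 53, 57, 73, 72, 98
Sum = 506
Count = 7
Average = 506 / 7 = 72.29

ANSWER: 72.29


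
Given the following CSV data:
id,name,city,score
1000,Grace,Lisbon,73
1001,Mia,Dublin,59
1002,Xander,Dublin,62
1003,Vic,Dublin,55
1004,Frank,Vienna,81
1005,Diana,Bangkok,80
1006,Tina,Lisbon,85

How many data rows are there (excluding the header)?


Counting rows (excluding header):
Header: id,name,city,score
Data rows: 7

ANSWER: 7


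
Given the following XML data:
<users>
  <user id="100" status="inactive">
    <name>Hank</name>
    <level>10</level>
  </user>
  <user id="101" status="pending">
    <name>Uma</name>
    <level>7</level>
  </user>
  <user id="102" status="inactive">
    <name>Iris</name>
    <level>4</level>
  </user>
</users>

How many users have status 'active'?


Counting users with status='active':
Count: 0

ANSWER: 0


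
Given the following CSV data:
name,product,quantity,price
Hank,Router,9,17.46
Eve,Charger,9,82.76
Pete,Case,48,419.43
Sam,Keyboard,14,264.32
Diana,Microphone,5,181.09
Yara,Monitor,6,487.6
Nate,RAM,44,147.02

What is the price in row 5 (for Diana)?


Row 5: Diana
Column 'price' = 181.09

ANSWER: 181.09


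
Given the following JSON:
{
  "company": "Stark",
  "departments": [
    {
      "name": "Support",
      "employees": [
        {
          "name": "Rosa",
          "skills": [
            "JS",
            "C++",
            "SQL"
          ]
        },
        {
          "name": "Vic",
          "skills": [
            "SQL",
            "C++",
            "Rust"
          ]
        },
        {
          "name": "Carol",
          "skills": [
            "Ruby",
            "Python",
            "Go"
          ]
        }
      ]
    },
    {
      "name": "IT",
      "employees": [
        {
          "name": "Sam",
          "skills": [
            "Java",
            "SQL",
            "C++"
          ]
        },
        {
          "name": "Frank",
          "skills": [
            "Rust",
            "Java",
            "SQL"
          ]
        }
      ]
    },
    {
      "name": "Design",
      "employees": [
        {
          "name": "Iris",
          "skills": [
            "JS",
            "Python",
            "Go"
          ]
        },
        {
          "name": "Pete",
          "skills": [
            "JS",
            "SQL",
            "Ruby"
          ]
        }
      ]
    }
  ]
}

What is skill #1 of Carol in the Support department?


Path: departments[0].employees[2].skills[0]
Value: Ruby

ANSWER: Ruby


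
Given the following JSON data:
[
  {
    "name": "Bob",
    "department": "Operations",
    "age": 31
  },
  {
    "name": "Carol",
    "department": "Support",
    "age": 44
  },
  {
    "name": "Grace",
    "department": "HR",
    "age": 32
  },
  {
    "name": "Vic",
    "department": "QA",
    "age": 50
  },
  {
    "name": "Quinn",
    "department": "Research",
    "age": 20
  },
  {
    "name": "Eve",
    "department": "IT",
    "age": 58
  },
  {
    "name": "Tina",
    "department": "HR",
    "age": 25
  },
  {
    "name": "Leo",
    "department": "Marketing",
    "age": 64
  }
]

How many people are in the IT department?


Scanning records for department = IT
  Record 5: Eve
Count: 1

ANSWER: 1


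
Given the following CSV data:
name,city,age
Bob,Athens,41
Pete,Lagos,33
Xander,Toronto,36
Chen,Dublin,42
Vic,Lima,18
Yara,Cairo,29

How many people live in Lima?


Scanning city column for 'Lima':
  Row 5: Vic -> MATCH
Total matches: 1

ANSWER: 1


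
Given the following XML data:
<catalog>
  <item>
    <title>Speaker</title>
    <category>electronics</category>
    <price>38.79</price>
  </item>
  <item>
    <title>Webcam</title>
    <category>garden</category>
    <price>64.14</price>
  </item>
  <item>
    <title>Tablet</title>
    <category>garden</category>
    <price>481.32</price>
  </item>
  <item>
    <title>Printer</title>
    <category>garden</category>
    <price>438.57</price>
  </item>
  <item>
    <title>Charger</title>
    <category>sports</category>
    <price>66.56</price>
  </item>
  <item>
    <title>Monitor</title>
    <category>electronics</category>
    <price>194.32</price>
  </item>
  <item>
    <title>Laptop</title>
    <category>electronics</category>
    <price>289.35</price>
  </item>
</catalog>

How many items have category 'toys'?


Scanning <item> elements for <category>toys</category>:
Count: 0

ANSWER: 0


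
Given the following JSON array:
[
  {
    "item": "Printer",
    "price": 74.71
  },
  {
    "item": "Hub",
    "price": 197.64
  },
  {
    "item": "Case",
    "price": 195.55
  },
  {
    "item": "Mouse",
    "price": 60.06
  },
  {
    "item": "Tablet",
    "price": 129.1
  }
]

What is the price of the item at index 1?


Array index 1 -> Hub
price = 197.64

ANSWER: 197.64


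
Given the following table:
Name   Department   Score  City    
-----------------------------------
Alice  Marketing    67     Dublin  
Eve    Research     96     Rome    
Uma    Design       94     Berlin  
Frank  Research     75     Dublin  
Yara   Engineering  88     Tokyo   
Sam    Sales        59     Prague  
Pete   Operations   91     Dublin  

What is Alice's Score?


Row 1: Alice
Score = 67

ANSWER: 67


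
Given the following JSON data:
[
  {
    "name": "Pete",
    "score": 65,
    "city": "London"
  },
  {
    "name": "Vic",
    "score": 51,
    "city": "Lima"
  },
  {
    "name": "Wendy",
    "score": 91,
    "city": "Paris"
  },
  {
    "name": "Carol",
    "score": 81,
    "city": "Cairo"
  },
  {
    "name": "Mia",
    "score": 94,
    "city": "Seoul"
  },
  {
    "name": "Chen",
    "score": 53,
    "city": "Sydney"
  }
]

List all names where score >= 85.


Filtering records where score >= 85:
  Pete (score=65) -> no
  Vic (score=51) -> no
  Wendy (score=91) -> YES
  Carol (score=81) -> no
  Mia (score=94) -> YES
  Chen (score=53) -> no


ANSWER: Wendy, Mia


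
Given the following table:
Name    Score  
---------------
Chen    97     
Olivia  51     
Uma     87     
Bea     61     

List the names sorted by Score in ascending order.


Sorting by Score (ascending):
  Olivia: 51
  Bea: 61
  Uma: 87
  Chen: 97


ANSWER: Olivia, Bea, Uma, Chen


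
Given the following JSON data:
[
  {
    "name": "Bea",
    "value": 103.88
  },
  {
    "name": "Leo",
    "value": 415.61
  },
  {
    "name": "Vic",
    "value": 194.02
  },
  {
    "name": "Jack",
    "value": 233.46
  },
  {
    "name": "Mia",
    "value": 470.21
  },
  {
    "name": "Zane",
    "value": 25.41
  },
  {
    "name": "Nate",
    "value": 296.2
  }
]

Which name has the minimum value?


Comparing values:
  Bea: 103.88
  Leo: 415.61
  Vic: 194.02
  Jack: 233.46
  Mia: 470.21
  Zane: 25.41
  Nate: 296.2
Minimum: Zane (25.41)

ANSWER: Zane


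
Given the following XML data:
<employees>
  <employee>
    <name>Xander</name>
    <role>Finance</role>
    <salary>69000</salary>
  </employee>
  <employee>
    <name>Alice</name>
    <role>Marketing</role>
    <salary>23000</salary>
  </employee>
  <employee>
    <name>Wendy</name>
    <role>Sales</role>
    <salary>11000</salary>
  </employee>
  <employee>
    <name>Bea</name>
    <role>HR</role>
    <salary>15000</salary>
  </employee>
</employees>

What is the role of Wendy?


Searching for <employee> with <name>Wendy</name>
Found at position 3
<role>Sales</role>

ANSWER: Sales


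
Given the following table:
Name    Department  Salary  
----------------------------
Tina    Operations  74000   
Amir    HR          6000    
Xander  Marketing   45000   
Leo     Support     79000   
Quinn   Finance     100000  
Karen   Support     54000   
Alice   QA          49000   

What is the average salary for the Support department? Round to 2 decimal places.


Support department members:
  Leo: 79000
  Karen: 54000
Sum = 133000
Count = 2
Average = 133000 / 2 = 66500.00

ANSWER: 66500.00


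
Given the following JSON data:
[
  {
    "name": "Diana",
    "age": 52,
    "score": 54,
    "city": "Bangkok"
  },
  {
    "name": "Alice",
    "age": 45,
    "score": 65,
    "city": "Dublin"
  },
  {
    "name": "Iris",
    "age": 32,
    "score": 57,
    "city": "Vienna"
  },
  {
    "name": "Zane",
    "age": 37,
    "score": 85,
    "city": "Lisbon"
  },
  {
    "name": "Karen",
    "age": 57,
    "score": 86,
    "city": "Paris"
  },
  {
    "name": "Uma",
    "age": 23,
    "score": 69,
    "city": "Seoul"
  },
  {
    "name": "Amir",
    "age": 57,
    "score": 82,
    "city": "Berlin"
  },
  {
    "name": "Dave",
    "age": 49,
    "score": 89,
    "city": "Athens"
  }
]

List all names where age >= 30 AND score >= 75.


Checking both conditions:
  Diana (age=52, score=54) -> no
  Alice (age=45, score=65) -> no
  Iris (age=32, score=57) -> no
  Zane (age=37, score=85) -> YES
  Karen (age=57, score=86) -> YES
  Uma (age=23, score=69) -> no
  Amir (age=57, score=82) -> YES
  Dave (age=49, score=89) -> YES


ANSWER: Zane, Karen, Amir, Dave


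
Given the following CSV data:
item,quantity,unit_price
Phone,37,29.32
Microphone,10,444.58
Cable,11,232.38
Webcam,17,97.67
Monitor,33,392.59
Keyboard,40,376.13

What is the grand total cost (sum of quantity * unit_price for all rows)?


Computing row totals:
  Phone: 37 * 29.32 = 1084.84
  Microphone: 10 * 444.58 = 4445.8
  Cable: 11 * 232.38 = 2556.18
  Webcam: 17 * 97.67 = 1660.39
  Monitor: 33 * 392.59 = 12955.47
  Keyboard: 40 * 376.13 = 15045.2
Grand total = 1084.84 + 4445.8 + 2556.18 + 1660.39 + 12955.47 + 15045.2 = 37747.88

ANSWER: 37747.88


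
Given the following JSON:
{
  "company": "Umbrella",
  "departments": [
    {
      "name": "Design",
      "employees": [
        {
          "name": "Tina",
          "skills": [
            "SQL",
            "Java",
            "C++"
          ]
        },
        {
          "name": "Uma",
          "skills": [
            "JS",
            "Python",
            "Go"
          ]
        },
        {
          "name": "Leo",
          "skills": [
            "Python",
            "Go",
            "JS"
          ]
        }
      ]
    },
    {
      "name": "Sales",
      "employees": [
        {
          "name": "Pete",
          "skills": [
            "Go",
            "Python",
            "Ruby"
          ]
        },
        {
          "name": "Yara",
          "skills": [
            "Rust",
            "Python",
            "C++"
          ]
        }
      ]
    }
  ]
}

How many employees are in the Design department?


Path: departments[0].employees
Count: 3

ANSWER: 3


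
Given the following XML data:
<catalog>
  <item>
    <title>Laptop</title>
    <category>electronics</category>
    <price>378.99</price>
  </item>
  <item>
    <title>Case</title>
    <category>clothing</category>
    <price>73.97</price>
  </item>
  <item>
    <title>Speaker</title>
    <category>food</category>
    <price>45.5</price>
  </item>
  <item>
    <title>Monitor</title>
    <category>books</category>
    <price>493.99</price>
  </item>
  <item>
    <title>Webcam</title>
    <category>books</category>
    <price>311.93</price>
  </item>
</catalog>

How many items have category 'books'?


Scanning <item> elements for <category>books</category>:
  Item 4: Monitor -> MATCH
  Item 5: Webcam -> MATCH
Count: 2

ANSWER: 2


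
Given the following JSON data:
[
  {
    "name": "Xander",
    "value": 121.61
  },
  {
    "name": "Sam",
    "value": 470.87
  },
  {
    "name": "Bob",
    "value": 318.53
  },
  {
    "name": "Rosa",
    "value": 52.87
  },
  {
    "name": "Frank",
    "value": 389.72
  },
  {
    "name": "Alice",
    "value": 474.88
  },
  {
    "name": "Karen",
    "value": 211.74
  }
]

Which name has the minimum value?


Comparing values:
  Xander: 121.61
  Sam: 470.87
  Bob: 318.53
  Rosa: 52.87
  Frank: 389.72
  Alice: 474.88
  Karen: 211.74
Minimum: Rosa (52.87)

ANSWER: Rosa


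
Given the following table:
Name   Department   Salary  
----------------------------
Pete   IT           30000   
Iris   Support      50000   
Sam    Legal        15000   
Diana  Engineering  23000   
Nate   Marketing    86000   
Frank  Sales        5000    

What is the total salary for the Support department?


Support department members:
  Iris: 50000
Total = 50000 = 50000

ANSWER: 50000


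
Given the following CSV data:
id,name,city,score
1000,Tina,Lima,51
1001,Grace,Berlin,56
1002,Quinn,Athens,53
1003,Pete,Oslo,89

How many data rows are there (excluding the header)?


Counting rows (excluding header):
Header: id,name,city,score
Data rows: 4

ANSWER: 4


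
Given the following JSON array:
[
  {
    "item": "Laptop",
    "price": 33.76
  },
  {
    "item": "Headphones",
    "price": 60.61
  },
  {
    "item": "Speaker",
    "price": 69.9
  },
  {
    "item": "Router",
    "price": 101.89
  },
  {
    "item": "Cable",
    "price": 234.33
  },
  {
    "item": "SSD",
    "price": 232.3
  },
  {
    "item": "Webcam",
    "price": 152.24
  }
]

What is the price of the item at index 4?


Array index 4 -> Cable
price = 234.33

ANSWER: 234.33


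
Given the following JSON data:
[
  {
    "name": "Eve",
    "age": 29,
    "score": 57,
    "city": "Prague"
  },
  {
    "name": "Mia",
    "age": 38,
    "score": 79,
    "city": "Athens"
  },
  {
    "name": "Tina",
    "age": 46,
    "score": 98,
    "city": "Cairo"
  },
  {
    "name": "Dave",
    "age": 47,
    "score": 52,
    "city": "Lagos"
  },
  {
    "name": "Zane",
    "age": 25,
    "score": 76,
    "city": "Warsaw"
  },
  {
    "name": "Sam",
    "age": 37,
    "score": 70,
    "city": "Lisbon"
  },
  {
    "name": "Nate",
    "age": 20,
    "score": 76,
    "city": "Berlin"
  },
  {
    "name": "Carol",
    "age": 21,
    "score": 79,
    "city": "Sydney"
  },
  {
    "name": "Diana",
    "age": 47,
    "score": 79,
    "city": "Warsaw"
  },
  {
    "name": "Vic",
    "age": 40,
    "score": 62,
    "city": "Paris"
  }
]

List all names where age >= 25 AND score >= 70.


Checking both conditions:
  Eve (age=29, score=57) -> no
  Mia (age=38, score=79) -> YES
  Tina (age=46, score=98) -> YES
  Dave (age=47, score=52) -> no
  Zane (age=25, score=76) -> YES
  Sam (age=37, score=70) -> YES
  Nate (age=20, score=76) -> no
  Carol (age=21, score=79) -> no
  Diana (age=47, score=79) -> YES
  Vic (age=40, score=62) -> no


ANSWER: Mia, Tina, Zane, Sam, Diana


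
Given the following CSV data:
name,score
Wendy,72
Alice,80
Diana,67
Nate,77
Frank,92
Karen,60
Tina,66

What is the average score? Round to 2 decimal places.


Scores: 72, 80, 67, 77, 92, 60, 66
Sum = 514
Count = 7
Average = 514 / 7 = 73.43

ANSWER: 73.43


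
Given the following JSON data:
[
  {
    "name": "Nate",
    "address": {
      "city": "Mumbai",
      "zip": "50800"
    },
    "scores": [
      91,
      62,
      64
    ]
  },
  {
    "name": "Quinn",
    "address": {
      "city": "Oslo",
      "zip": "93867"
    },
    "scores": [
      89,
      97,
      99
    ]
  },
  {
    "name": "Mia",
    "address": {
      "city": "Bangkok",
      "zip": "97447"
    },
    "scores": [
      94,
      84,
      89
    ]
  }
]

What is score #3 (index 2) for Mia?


Path: records[2].scores[2]
Value: 89

ANSWER: 89


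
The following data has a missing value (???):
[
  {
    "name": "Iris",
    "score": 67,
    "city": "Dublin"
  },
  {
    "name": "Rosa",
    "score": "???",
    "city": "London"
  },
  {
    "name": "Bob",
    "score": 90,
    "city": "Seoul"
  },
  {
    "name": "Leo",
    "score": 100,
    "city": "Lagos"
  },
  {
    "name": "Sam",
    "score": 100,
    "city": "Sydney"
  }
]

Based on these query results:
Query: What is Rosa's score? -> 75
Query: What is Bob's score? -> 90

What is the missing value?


The missing value is Rosa's score
From query: Rosa's score = 75

ANSWER: 75


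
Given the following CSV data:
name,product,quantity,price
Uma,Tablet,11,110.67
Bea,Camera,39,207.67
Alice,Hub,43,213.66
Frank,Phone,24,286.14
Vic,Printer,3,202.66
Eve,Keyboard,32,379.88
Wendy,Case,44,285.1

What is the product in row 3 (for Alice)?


Row 3: Alice
Column 'product' = Hub

ANSWER: Hub


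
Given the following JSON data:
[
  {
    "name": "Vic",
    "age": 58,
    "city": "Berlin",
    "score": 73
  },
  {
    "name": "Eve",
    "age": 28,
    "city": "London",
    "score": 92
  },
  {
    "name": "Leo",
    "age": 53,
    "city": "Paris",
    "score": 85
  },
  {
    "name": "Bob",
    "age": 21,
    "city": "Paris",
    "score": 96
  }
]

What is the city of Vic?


Looking up record where name = Vic
Record index: 0
Field 'city' = Berlin

ANSWER: Berlin


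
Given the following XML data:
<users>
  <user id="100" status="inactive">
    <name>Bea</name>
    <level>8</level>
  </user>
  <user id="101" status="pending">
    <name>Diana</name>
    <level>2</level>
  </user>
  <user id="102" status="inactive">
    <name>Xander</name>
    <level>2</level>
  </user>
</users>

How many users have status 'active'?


Counting users with status='active':
Count: 0

ANSWER: 0


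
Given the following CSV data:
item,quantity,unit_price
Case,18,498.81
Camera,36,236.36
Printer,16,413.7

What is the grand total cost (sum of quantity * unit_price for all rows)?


Computing row totals:
  Case: 18 * 498.81 = 8978.58
  Camera: 36 * 236.36 = 8508.96
  Printer: 16 * 413.7 = 6619.2
Grand total = 8978.58 + 8508.96 + 6619.2 = 24106.74

ANSWER: 24106.74


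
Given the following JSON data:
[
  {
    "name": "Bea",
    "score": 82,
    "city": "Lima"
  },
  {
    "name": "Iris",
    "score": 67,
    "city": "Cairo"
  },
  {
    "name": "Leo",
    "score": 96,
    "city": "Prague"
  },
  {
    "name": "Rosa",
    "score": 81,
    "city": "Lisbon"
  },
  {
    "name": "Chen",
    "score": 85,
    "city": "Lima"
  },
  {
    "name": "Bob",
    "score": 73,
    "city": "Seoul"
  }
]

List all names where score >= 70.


Filtering records where score >= 70:
  Bea (score=82) -> YES
  Iris (score=67) -> no
  Leo (score=96) -> YES
  Rosa (score=81) -> YES
  Chen (score=85) -> YES
  Bob (score=73) -> YES


ANSWER: Bea, Leo, Rosa, Chen, Bob


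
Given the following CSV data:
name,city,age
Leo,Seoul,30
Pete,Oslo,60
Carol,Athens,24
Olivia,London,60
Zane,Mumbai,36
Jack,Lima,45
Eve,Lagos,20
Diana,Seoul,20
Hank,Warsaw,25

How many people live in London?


Scanning city column for 'London':
  Row 4: Olivia -> MATCH
Total matches: 1

ANSWER: 1


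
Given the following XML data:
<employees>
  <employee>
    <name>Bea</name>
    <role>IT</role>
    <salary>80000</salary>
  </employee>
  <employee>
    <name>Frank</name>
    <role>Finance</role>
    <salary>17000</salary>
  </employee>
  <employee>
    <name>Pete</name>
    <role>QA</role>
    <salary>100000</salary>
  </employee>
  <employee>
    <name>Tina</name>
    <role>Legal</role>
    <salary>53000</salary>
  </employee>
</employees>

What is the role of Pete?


Searching for <employee> with <name>Pete</name>
Found at position 3
<role>QA</role>

ANSWER: QA


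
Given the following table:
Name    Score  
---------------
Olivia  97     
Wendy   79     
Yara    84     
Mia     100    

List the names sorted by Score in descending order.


Sorting by Score (descending):
  Mia: 100
  Olivia: 97
  Yara: 84
  Wendy: 79


ANSWER: Mia, Olivia, Yara, Wendy


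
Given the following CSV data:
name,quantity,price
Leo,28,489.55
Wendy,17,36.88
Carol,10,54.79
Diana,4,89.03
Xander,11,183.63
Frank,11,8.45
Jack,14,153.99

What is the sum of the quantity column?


Values in 'quantity' column:
  Row 1: 28
  Row 2: 17
  Row 3: 10
  Row 4: 4
  Row 5: 11
  Row 6: 11
  Row 7: 14
Sum = 28 + 17 + 10 + 4 + 11 + 11 + 14 = 95

ANSWER: 95


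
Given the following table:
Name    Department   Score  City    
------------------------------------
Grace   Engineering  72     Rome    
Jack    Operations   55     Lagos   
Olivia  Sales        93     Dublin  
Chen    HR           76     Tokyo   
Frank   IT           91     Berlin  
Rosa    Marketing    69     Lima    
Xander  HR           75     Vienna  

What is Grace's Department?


Row 1: Grace
Department = Engineering

ANSWER: Engineering


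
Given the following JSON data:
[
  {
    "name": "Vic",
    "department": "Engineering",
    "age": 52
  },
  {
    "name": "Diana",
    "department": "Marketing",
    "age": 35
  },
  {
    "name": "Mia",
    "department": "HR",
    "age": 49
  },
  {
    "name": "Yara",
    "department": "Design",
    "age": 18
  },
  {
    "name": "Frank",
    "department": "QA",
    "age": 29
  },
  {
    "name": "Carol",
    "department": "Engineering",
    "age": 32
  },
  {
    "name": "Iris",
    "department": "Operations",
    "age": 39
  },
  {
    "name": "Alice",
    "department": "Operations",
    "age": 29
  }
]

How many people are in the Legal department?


Scanning records for department = Legal
  No matches found
Count: 0

ANSWER: 0


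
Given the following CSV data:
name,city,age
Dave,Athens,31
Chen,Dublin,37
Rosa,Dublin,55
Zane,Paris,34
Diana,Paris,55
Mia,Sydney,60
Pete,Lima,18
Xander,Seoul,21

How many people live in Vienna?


Scanning city column for 'Vienna':
Total matches: 0

ANSWER: 0


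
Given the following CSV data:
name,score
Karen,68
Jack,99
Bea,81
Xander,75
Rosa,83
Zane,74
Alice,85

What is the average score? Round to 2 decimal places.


Scores: 68, 99, 81, 75, 83, 74, 85
Sum = 565
Count = 7
Average = 565 / 7 = 80.71

ANSWER: 80.71


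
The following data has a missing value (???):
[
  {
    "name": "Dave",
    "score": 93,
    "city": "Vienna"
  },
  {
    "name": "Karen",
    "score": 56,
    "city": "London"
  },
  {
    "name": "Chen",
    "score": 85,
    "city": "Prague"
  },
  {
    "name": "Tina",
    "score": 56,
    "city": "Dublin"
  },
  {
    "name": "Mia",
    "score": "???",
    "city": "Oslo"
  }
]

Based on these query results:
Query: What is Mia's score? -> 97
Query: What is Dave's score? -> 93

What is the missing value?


The missing value is Mia's score
From query: Mia's score = 97

ANSWER: 97


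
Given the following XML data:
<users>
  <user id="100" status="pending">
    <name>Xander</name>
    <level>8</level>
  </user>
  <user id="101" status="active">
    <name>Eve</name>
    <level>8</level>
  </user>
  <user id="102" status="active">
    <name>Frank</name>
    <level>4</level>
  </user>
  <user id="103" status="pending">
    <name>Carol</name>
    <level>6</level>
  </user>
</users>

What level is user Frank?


Finding user: Frank
<level>4</level>

ANSWER: 4


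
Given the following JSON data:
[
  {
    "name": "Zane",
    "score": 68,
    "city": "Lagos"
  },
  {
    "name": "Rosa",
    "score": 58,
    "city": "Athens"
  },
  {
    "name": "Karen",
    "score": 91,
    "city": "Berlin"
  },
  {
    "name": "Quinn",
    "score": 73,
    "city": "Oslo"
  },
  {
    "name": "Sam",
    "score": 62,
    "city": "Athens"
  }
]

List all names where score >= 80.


Filtering records where score >= 80:
  Zane (score=68) -> no
  Rosa (score=58) -> no
  Karen (score=91) -> YES
  Quinn (score=73) -> no
  Sam (score=62) -> no


ANSWER: Karen


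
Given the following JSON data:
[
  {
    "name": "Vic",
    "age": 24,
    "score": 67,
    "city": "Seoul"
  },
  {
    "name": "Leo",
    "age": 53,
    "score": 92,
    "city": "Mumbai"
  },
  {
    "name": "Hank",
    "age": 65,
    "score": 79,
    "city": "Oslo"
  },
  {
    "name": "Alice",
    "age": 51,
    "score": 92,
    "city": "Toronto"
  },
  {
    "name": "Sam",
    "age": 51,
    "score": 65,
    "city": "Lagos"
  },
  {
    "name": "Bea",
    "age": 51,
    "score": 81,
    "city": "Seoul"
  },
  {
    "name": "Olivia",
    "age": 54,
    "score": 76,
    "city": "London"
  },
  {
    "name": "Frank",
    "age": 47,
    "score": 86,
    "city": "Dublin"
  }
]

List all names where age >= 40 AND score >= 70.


Checking both conditions:
  Vic (age=24, score=67) -> no
  Leo (age=53, score=92) -> YES
  Hank (age=65, score=79) -> YES
  Alice (age=51, score=92) -> YES
  Sam (age=51, score=65) -> no
  Bea (age=51, score=81) -> YES
  Olivia (age=54, score=76) -> YES
  Frank (age=47, score=86) -> YES


ANSWER: Leo, Hank, Alice, Bea, Olivia, Frank


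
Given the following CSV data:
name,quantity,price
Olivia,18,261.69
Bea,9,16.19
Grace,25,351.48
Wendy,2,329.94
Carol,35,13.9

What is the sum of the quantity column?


Values in 'quantity' column:
  Row 1: 18
  Row 2: 9
  Row 3: 25
  Row 4: 2
  Row 5: 35
Sum = 18 + 9 + 25 + 2 + 35 = 89

ANSWER: 89


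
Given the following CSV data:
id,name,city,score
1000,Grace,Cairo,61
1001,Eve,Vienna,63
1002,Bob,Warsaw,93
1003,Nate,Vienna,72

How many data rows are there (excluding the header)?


Counting rows (excluding header):
Header: id,name,city,score
Data rows: 4

ANSWER: 4


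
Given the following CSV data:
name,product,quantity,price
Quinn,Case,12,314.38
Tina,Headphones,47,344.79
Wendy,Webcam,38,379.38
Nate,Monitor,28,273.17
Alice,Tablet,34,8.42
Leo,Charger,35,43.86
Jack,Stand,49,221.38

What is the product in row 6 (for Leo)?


Row 6: Leo
Column 'product' = Charger

ANSWER: Charger


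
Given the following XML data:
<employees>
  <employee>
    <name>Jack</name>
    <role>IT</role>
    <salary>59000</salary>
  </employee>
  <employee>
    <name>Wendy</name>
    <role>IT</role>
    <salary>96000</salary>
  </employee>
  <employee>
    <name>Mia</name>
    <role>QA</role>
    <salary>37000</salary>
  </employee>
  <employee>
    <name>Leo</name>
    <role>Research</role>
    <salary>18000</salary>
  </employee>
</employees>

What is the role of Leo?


Searching for <employee> with <name>Leo</name>
Found at position 4
<role>Research</role>

ANSWER: Research


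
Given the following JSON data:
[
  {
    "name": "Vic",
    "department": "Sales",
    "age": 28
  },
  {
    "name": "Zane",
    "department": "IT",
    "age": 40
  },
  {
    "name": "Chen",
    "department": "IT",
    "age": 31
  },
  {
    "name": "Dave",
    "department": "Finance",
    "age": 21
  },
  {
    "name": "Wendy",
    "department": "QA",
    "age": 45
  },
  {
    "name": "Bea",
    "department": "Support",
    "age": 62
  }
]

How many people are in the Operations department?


Scanning records for department = Operations
  No matches found
Count: 0

ANSWER: 0


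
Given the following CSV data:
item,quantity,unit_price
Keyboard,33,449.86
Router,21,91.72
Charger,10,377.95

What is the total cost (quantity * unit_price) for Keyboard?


Row: Keyboard
quantity = 33
unit_price = 449.86
total = 33 * 449.86 = 14845.38

ANSWER: 14845.38


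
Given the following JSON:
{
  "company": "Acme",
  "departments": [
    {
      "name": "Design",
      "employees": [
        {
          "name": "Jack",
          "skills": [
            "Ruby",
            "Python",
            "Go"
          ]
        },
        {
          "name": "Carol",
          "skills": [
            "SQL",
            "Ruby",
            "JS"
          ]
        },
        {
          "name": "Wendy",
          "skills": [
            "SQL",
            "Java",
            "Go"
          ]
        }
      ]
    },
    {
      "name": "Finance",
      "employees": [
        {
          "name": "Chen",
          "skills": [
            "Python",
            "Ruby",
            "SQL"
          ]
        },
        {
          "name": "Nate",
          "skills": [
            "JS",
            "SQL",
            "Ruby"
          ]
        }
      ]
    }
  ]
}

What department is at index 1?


Path: departments[1].name
Value: Finance

ANSWER: Finance


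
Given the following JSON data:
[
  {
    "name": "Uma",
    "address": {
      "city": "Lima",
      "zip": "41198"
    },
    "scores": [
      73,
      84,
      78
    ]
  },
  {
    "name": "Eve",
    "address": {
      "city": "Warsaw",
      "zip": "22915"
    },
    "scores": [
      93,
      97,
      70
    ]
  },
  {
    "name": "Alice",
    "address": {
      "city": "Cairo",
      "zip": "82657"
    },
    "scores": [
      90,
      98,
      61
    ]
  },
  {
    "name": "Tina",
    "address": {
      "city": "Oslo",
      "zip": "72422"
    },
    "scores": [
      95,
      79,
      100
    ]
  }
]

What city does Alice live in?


Path: records[2].address.city
Value: Cairo

ANSWER: Cairo


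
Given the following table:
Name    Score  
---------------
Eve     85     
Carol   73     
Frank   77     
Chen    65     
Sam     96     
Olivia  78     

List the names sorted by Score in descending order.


Sorting by Score (descending):
  Sam: 96
  Eve: 85
  Olivia: 78
  Frank: 77
  Carol: 73
  Chen: 65


ANSWER: Sam, Eve, Olivia, Frank, Carol, Chen


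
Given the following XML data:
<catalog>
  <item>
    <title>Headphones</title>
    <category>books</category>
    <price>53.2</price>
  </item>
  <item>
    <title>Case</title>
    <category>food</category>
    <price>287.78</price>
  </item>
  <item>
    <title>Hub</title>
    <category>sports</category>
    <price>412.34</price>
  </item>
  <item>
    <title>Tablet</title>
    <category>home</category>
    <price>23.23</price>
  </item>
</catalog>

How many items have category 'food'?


Scanning <item> elements for <category>food</category>:
  Item 2: Case -> MATCH
Count: 1

ANSWER: 1


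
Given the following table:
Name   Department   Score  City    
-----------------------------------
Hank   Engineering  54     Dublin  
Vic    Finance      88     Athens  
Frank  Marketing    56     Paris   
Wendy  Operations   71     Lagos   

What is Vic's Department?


Row 2: Vic
Department = Finance

ANSWER: Finance


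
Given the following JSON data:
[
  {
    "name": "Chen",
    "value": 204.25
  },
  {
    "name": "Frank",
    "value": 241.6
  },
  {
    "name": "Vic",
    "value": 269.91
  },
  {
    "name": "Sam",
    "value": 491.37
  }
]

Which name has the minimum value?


Comparing values:
  Chen: 204.25
  Frank: 241.6
  Vic: 269.91
  Sam: 491.37
Minimum: Chen (204.25)

ANSWER: Chen


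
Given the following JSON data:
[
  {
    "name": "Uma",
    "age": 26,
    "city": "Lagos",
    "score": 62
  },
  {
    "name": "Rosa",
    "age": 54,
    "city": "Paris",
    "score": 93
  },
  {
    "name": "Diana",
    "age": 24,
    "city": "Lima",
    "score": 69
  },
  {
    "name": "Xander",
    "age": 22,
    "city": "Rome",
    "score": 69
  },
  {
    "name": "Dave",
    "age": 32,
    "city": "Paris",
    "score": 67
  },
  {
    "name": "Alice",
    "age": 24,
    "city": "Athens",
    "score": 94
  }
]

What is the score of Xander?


Looking up record where name = Xander
Record index: 3
Field 'score' = 69

ANSWER: 69


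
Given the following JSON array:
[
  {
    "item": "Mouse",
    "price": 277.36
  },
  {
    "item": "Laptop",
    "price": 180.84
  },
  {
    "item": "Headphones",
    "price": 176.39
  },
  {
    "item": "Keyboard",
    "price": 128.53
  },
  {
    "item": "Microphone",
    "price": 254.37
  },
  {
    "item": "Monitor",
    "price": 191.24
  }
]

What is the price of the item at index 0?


Array index 0 -> Mouse
price = 277.36

ANSWER: 277.36


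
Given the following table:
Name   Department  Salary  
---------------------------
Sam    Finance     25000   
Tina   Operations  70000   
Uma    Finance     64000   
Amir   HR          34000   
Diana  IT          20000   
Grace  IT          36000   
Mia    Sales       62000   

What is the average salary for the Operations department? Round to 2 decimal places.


Operations department members:
  Tina: 70000
Sum = 70000
Count = 1
Average = 70000 / 1 = 70000.00

ANSWER: 70000.00


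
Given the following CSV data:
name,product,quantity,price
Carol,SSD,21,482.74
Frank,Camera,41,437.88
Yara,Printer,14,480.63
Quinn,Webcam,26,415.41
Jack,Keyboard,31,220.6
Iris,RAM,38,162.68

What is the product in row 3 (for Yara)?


Row 3: Yara
Column 'product' = Printer

ANSWER: Printer


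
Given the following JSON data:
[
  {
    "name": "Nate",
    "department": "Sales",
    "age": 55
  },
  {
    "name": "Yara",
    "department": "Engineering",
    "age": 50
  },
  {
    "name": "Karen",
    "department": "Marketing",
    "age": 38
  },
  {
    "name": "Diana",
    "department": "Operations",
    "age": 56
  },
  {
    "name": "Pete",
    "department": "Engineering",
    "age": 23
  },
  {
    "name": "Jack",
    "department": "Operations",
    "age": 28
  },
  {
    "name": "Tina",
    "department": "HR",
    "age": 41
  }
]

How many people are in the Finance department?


Scanning records for department = Finance
  No matches found
Count: 0

ANSWER: 0


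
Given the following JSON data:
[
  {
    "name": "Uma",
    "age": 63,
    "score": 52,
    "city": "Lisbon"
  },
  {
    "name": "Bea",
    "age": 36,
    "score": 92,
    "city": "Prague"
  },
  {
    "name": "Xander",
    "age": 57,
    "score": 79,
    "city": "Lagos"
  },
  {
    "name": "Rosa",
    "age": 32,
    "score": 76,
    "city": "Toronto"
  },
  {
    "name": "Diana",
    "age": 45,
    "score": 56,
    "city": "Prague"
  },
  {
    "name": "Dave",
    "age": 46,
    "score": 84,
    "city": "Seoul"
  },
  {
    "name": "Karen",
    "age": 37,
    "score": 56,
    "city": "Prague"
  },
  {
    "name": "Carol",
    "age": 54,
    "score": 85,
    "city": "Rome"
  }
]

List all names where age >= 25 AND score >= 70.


Checking both conditions:
  Uma (age=63, score=52) -> no
  Bea (age=36, score=92) -> YES
  Xander (age=57, score=79) -> YES
  Rosa (age=32, score=76) -> YES
  Diana (age=45, score=56) -> no
  Dave (age=46, score=84) -> YES
  Karen (age=37, score=56) -> no
  Carol (age=54, score=85) -> YES


ANSWER: Bea, Xander, Rosa, Dave, Carol


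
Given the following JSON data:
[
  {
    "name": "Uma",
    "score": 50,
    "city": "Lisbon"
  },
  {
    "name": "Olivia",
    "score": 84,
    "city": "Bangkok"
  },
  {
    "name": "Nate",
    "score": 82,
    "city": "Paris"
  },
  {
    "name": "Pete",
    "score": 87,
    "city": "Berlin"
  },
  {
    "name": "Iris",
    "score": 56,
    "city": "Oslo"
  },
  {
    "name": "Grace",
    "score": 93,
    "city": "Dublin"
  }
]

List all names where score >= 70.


Filtering records where score >= 70:
  Uma (score=50) -> no
  Olivia (score=84) -> YES
  Nate (score=82) -> YES
  Pete (score=87) -> YES
  Iris (score=56) -> no
  Grace (score=93) -> YES


ANSWER: Olivia, Nate, Pete, Grace


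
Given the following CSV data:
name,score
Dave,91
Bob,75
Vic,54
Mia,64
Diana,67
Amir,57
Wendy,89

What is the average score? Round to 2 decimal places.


Scores: 91, 75, 54, 64, 67, 57, 89
Sum = 497
Count = 7
Average = 497 / 7 = 71.00

ANSWER: 71.00


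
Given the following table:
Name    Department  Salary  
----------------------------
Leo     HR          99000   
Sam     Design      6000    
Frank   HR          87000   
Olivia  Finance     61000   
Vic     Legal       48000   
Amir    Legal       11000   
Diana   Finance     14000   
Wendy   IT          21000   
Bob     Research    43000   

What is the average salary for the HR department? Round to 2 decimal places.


HR department members:
  Leo: 99000
  Frank: 87000
Sum = 186000
Count = 2
Average = 186000 / 2 = 93000.00

ANSWER: 93000.00


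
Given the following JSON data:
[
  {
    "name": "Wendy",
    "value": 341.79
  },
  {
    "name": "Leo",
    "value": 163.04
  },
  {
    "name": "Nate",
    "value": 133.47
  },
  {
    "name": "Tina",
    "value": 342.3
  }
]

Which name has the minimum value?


Comparing values:
  Wendy: 341.79
  Leo: 163.04
  Nate: 133.47
  Tina: 342.3
Minimum: Nate (133.47)

ANSWER: Nate


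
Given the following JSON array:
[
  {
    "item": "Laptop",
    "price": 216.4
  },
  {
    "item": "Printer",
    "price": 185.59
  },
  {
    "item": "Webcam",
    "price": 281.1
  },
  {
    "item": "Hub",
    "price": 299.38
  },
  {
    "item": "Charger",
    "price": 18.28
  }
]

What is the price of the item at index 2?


Array index 2 -> Webcam
price = 281.1

ANSWER: 281.1


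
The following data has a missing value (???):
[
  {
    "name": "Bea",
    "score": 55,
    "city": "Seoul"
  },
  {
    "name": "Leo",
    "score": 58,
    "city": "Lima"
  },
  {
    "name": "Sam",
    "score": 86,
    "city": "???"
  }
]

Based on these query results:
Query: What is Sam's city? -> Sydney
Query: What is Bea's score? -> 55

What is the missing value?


The missing value is Sam's city
From query: Sam's city = Sydney

ANSWER: Sydney


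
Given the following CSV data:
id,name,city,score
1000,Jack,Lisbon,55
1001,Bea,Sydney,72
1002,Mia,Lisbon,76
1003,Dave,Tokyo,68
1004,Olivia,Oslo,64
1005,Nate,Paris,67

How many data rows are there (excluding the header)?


Counting rows (excluding header):
Header: id,name,city,score
Data rows: 6

ANSWER: 6


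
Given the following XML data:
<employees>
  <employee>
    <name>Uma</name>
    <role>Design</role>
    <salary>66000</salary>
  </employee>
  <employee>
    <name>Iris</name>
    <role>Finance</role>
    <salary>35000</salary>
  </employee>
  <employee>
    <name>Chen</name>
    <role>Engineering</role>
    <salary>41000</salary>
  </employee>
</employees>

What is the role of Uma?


Searching for <employee> with <name>Uma</name>
Found at position 1
<role>Design</role>

ANSWER: Design


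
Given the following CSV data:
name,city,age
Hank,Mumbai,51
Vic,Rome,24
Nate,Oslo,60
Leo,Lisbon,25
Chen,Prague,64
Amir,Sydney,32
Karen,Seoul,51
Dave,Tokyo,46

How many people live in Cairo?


Scanning city column for 'Cairo':
Total matches: 0

ANSWER: 0


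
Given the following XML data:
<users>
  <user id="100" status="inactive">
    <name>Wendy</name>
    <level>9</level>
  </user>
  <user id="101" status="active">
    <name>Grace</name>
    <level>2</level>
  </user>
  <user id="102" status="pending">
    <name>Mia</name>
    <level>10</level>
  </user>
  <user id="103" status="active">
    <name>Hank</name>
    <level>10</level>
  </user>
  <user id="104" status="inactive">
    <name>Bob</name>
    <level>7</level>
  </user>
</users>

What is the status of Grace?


Finding user with name = Grace
user id="101" status="active"

ANSWER: active


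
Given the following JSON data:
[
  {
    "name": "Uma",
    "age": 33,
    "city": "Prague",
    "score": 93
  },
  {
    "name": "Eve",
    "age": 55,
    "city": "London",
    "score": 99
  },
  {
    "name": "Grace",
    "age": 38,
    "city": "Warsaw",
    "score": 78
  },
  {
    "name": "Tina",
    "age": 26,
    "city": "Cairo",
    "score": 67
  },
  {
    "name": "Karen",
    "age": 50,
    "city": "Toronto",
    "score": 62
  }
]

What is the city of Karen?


Looking up record where name = Karen
Record index: 4
Field 'city' = Toronto

ANSWER: Toronto
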